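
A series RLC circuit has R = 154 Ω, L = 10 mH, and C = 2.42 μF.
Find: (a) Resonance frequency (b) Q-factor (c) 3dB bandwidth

Step 1 — Resonance: ω₀ = 1/√(LC) = 1/√(0.01·2.42e-06) = 6428 rad/s.
Step 2 — f₀ = ω₀/(2π) = 1023 Hz.
Step 3 — Series Q: Q = ω₀L/R = 6428·0.01/154 = 0.4174.
Step 4 — Bandwidth: Δω = ω₀/Q = 1.54e+04 rad/s; BW = Δω/(2π) = 2451 Hz.

(a) f₀ = 1023 Hz  (b) Q = 0.4174  (c) BW = 2451 Hz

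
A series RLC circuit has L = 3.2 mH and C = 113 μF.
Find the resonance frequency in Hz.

Step 1 — Resonance condition Im(Z)=0 gives ω₀ = 1/√(LC).
Step 2 — ω₀ = 1/√(0.0032·0.000113) = 1663 rad/s.
Step 3 — f₀ = ω₀/(2π) = 264.7 Hz.

f₀ = 264.7 Hz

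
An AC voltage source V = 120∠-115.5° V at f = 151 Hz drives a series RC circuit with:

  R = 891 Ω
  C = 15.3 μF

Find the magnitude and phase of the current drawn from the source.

Step 1 — Angular frequency: ω = 2π·f = 2π·151 = 948.8 rad/s.
Step 2 — Component impedances:
  R: Z = R = 891 Ω
  C: Z = 1/(jωC) = -j/(ω·C) = 0 - j68.89 Ω
Step 3 — Series combination: Z_total = R + C = 891 - j68.89 Ω = 893.7∠-4.4° Ω.
Step 4 — Source phasor: V = 120∠-115.5° V = -51.66 - j108.3 V.
Step 5 — Ohm's law: I = V / Z_total = (-51.66 - j108.3) / (891 - j68.89) = -0.04829 - j0.1253 A.
Step 6 — Convert to polar: |I| = 0.1343 A, ∠I = -111.1°.

I = 0.1343∠-111.1° A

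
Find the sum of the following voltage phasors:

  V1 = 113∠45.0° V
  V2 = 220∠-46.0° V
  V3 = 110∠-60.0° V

Step 1 — Convert each phasor to rectangular form:
  V1 = 113·(cos(45.0°) + j·sin(45.0°)) = 79.9 + j79.9 V
  V2 = 220·(cos(-46.0°) + j·sin(-46.0°)) = 152.8 - j158.3 V
  V3 = 110·(cos(-60.0°) + j·sin(-60.0°)) = 55 - j95.26 V
Step 2 — Sum components: V_total = 287.7 - j173.6 V.
Step 3 — Convert to polar: |V_total| = 336 V, ∠V_total = -31.1°.

V_total = 336∠-31.1° V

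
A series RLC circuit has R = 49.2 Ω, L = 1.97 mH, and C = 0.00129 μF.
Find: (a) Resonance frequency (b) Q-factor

Step 1 — Resonance condition Im(Z)=0 gives ω₀ = 1/√(LC).
Step 2 — ω₀ = 1/√(0.00197·1.29e-09) = 6.273e+05 rad/s.
Step 3 — f₀ = ω₀/(2π) = 9.984e+04 Hz.
Step 4 — Series Q: Q = ω₀L/R = 6.273e+05·0.00197/49.2 = 25.12.

(a) f₀ = 9.984e+04 Hz  (b) Q = 25.12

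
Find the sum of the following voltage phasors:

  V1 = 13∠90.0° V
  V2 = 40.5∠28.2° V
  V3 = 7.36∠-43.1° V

Step 1 — Convert each phasor to rectangular form:
  V1 = 13·(cos(90.0°) + j·sin(90.0°)) = 0 + j13 V
  V2 = 40.5·(cos(28.2°) + j·sin(28.2°)) = 35.69 + j19.14 V
  V3 = 7.36·(cos(-43.1°) + j·sin(-43.1°)) = 5.374 - j5.029 V
Step 2 — Sum components: V_total = 41.07 + j27.11 V.
Step 3 — Convert to polar: |V_total| = 49.21 V, ∠V_total = 33.4°.

V_total = 49.21∠33.4° V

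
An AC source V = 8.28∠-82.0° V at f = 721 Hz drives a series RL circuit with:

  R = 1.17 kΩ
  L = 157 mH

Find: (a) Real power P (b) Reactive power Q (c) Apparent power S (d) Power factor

Step 1 — Angular frequency: ω = 2π·f = 2π·721 = 4530 rad/s.
Step 2 — Component impedances:
  R: Z = R = 1170 Ω
  L: Z = jωL = j·4530·0.157 = 0 + j711.2 Ω
Step 3 — Series combination: Z_total = R + L = 1170 + j711.2 Ω = 1369∠31.3° Ω.
Step 4 — Source phasor: V = 8.28∠-82.0° V = 1.152 - j8.199 V.
Step 5 — Current: I = V / Z = -0.002391 - j0.005554 A = 0.006047∠-113.3° A.
Step 6 — Complex power: S = V·I* = 0.04279 + j0.02601 VA.
Step 7 — Real power: P = Re(S) = 0.04279 W.
Step 8 — Reactive power: Q = Im(S) = 0.02601 VAR.
Step 9 — Apparent power: |S| = 0.05007 VA.
Step 10 — Power factor: PF = P/|S| = 0.8545 (lagging).

(a) P = 0.04279 W  (b) Q = 0.02601 VAR  (c) S = 0.05007 VA  (d) PF = 0.8545 (lagging)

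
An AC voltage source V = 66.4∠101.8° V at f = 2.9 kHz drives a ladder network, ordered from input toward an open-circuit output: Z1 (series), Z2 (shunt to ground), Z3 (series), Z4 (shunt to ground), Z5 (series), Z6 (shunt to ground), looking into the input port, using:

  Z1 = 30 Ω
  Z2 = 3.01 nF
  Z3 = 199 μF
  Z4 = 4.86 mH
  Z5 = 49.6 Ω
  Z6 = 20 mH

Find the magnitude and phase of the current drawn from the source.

Step 1 — Angular frequency: ω = 2π·f = 2π·2900 = 1.822e+04 rad/s.
Step 2 — Component impedances:
  Z1: Z = R = 30 Ω
  Z2: Z = 1/(jωC) = -j/(ω·C) = 0 - j1.823e+04 Ω
  Z3: Z = 1/(jωC) = -j/(ω·C) = 0 - j0.2758 Ω
  Z4: Z = jωL = j·1.822e+04·0.00486 = 0 + j88.56 Ω
  Z5: Z = R = 49.6 Ω
  Z6: Z = jωL = j·1.822e+04·0.02 = 0 + j364.4 Ω
Step 3 — Ladder network (open output): work backward from the far end, alternating series and parallel combinations. Z_in = 31.89 + j71.45 Ω = 78.24∠65.9° Ω.
Step 4 — Source phasor: V = 66.4∠101.8° V = -13.58 + j65 V.
Step 5 — Ohm's law: I = V / Z_total = (-13.58 + j65) / (31.89 + j71.45) = 0.6879 + j0.497 A.
Step 6 — Convert to polar: |I| = 0.8486 A, ∠I = 35.9°.

I = 0.8486∠35.9° A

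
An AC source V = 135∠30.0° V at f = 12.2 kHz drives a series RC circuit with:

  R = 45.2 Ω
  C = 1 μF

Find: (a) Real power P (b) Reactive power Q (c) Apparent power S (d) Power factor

Step 1 — Angular frequency: ω = 2π·f = 2π·1.22e+04 = 7.665e+04 rad/s.
Step 2 — Component impedances:
  R: Z = R = 45.2 Ω
  C: Z = 1/(jωC) = -j/(ω·C) = 0 - j13.05 Ω
Step 3 — Series combination: Z_total = R + C = 45.2 - j13.05 Ω = 47.04∠-16.1° Ω.
Step 4 — Source phasor: V = 135∠30.0° V = 116.9 + j67.5 V.
Step 5 — Current: I = V / Z = 1.99 + j2.068 A = 2.87∠46.1° A.
Step 6 — Complex power: S = V·I* = 372.2 - j107.4 VA.
Step 7 — Real power: P = Re(S) = 372.2 W.
Step 8 — Reactive power: Q = Im(S) = -107.4 VAR.
Step 9 — Apparent power: |S| = 387.4 VA.
Step 10 — Power factor: PF = P/|S| = 0.9608 (leading).

(a) P = 372.2 W  (b) Q = -107.4 VAR  (c) S = 387.4 VA  (d) PF = 0.9608 (leading)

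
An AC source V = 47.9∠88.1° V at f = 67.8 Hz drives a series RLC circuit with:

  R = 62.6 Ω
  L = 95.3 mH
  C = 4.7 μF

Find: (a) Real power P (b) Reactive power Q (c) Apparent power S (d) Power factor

Step 1 — Angular frequency: ω = 2π·f = 2π·67.8 = 426 rad/s.
Step 2 — Component impedances:
  R: Z = R = 62.6 Ω
  L: Z = jωL = j·426·0.0953 = 0 + j40.6 Ω
  C: Z = 1/(jωC) = -j/(ω·C) = 0 - j499.5 Ω
Step 3 — Series combination: Z_total = R + L + C = 62.6 - j458.9 Ω = 463.1∠-82.2° Ω.
Step 4 — Source phasor: V = 47.9∠88.1° V = 1.588 + j47.87 V.
Step 5 — Current: I = V / Z = -0.102 + j0.01737 A = 0.1034∠170.3° A.
Step 6 — Complex power: S = V·I* = 0.6697 - j4.909 VA.
Step 7 — Real power: P = Re(S) = 0.6697 W.
Step 8 — Reactive power: Q = Im(S) = -4.909 VAR.
Step 9 — Apparent power: |S| = 4.954 VA.
Step 10 — Power factor: PF = P/|S| = 0.1352 (leading).

(a) P = 0.6697 W  (b) Q = -4.909 VAR  (c) S = 4.954 VA  (d) PF = 0.1352 (leading)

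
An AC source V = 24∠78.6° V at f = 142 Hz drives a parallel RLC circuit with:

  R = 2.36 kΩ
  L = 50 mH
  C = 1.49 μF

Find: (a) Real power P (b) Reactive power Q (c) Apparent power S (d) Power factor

Step 1 — Angular frequency: ω = 2π·f = 2π·142 = 892.2 rad/s.
Step 2 — Component impedances:
  R: Z = R = 2360 Ω
  L: Z = jωL = j·892.2·0.05 = 0 + j44.61 Ω
  C: Z = 1/(jωC) = -j/(ω·C) = 0 - j752.2 Ω
Step 3 — Parallel combination: 1/Z_total = 1/R + 1/L + 1/C; Z_total = 0.9526 + j47.4 Ω = 47.41∠88.8° Ω.
Step 4 — Source phasor: V = 24∠78.6° V = 4.744 + j23.53 V.
Step 5 — Current: I = V / Z = 0.4981 - j0.09006 A = 0.5062∠-10.2° A.
Step 6 — Complex power: S = V·I* = 0.2441 + j12.15 VA.
Step 7 — Real power: P = Re(S) = 0.2441 W.
Step 8 — Reactive power: Q = Im(S) = 12.15 VAR.
Step 9 — Apparent power: |S| = 12.15 VA.
Step 10 — Power factor: PF = P/|S| = 0.02009 (lagging).

(a) P = 0.2441 W  (b) Q = 12.15 VAR  (c) S = 12.15 VA  (d) PF = 0.02009 (lagging)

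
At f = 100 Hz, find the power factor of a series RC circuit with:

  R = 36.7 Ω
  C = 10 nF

Step 1 — Angular frequency: ω = 2π·f = 2π·100 = 628.3 rad/s.
Step 2 — Component impedances:
  R: Z = R = 36.7 Ω
  C: Z = 1/(jωC) = -j/(ω·C) = 0 - j1.592e+05 Ω
Step 3 — Series combination: Z_total = R + C = 36.7 - j1.592e+05 Ω = 1.592e+05∠-90.0° Ω.
Step 4 — Power factor: PF = cos(φ) = Re(Z)/|Z| = 36.7/1.5915e+05 = 0.0002306.
Step 5 — Type: Im(Z) = -1.592e+05 ⇒ leading (phase φ = -90.0°).

PF = 0.0002306 (leading, φ = -90.0°)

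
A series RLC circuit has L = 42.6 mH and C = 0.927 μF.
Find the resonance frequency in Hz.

Step 1 — Resonance condition Im(Z)=0 gives ω₀ = 1/√(LC).
Step 2 — ω₀ = 1/√(0.0426·9.27e-07) = 5032 rad/s.
Step 3 — f₀ = ω₀/(2π) = 800.9 Hz.

f₀ = 800.9 Hz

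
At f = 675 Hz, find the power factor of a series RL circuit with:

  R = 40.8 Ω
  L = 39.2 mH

Step 1 — Angular frequency: ω = 2π·f = 2π·675 = 4241 rad/s.
Step 2 — Component impedances:
  R: Z = R = 40.8 Ω
  L: Z = jωL = j·4241·0.0392 = 0 + j166.3 Ω
Step 3 — Series combination: Z_total = R + L = 40.8 + j166.3 Ω = 171.2∠76.2° Ω.
Step 4 — Power factor: PF = cos(φ) = Re(Z)/|Z| = 40.8/171.2 = 0.2383.
Step 5 — Type: Im(Z) = 166.3 ⇒ lagging (phase φ = 76.2°).

PF = 0.2383 (lagging, φ = 76.2°)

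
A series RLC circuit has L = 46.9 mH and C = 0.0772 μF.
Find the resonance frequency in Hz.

Step 1 — Resonance condition Im(Z)=0 gives ω₀ = 1/√(LC).
Step 2 — ω₀ = 1/√(0.0469·7.72e-08) = 1.662e+04 rad/s.
Step 3 — f₀ = ω₀/(2π) = 2645 Hz.

f₀ = 2645 Hz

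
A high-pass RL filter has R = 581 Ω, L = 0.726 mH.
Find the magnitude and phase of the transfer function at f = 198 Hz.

Step 1 — Angular frequency: ω = 2π·198 = 1244 rad/s.
Step 2 — Transfer function: H(jω) = jωL/(R + jωL).
Step 3 — Numerator jωL = j·0.9032; denominator R + jωL = 581 + j0.9032.
Step 4 — H = 2.417e-06 + j0.001555.
Step 5 — Magnitude: |H| = 0.001555 (-56.2 dB); phase: φ = 89.9°.

|H| = 0.001555 (-56.2 dB), φ = 89.9°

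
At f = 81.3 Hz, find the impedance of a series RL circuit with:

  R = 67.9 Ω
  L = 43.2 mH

Step 1 — Angular frequency: ω = 2π·f = 2π·81.3 = 510.8 rad/s.
Step 2 — Component impedances:
  R: Z = R = 67.9 Ω
  L: Z = jωL = j·510.8·0.0432 = 0 + j22.07 Ω
Step 3 — Series combination: Z_total = R + L = 67.9 + j22.07 Ω = 71.4∠18.0° Ω.

Z = 67.9 + j22.07 Ω = 71.4∠18.0° Ω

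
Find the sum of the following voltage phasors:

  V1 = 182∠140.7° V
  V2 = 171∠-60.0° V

Step 1 — Convert each phasor to rectangular form:
  V1 = 182·(cos(140.7°) + j·sin(140.7°)) = -140.8 + j115.3 V
  V2 = 171·(cos(-60.0°) + j·sin(-60.0°)) = 85.5 - j148.1 V
Step 2 — Sum components: V_total = -55.34 - j32.82 V.
Step 3 — Convert to polar: |V_total| = 64.34 V, ∠V_total = -149.3°.

V_total = 64.34∠-149.3° V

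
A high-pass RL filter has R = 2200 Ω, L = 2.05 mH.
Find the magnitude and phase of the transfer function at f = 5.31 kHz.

Step 1 — Angular frequency: ω = 2π·5310 = 3.336e+04 rad/s.
Step 2 — Transfer function: H(jω) = jωL/(R + jωL).
Step 3 — Numerator jωL = j·68.4; denominator R + jωL = 2200 + j68.4.
Step 4 — H = 0.0009656 + j0.03106.
Step 5 — Magnitude: |H| = 0.03107 (-30.2 dB); phase: φ = 88.2°.

|H| = 0.03107 (-30.2 dB), φ = 88.2°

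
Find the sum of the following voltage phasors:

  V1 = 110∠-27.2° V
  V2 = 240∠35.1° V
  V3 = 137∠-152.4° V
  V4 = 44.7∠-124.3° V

Step 1 — Convert each phasor to rectangular form:
  V1 = 110·(cos(-27.2°) + j·sin(-27.2°)) = 97.84 - j50.28 V
  V2 = 240·(cos(35.1°) + j·sin(35.1°)) = 196.4 + j138 V
  V3 = 137·(cos(-152.4°) + j·sin(-152.4°)) = -121.4 - j63.47 V
  V4 = 44.7·(cos(-124.3°) + j·sin(-124.3°)) = -25.19 - j36.93 V
Step 2 — Sum components: V_total = 147.6 - j12.68 V.
Step 3 — Convert to polar: |V_total| = 148.1 V, ∠V_total = -4.9°.

V_total = 148.1∠-4.9° V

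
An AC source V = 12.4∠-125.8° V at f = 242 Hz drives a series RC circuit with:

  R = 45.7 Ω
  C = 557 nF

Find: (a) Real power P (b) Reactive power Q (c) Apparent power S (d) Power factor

Step 1 — Angular frequency: ω = 2π·f = 2π·242 = 1521 rad/s.
Step 2 — Component impedances:
  R: Z = R = 45.7 Ω
  C: Z = 1/(jωC) = -j/(ω·C) = 0 - j1181 Ω
Step 3 — Series combination: Z_total = R + C = 45.7 - j1181 Ω = 1182∠-87.8° Ω.
Step 4 — Source phasor: V = 12.4∠-125.8° V = -7.253 - j10.06 V.
Step 5 — Current: I = V / Z = 0.008268 - j0.006463 A = 0.01049∠-38.0° A.
Step 6 — Complex power: S = V·I* = 0.005033 - j0.13 VA.
Step 7 — Real power: P = Re(S) = 0.005033 W.
Step 8 — Reactive power: Q = Im(S) = -0.13 VAR.
Step 9 — Apparent power: |S| = 0.1301 VA.
Step 10 — Power factor: PF = P/|S| = 0.03868 (leading).

(a) P = 0.005033 W  (b) Q = -0.13 VAR  (c) S = 0.1301 VA  (d) PF = 0.03868 (leading)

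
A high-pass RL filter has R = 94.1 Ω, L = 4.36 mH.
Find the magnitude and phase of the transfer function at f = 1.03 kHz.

Step 1 — Angular frequency: ω = 2π·1030 = 6472 rad/s.
Step 2 — Transfer function: H(jω) = jωL/(R + jωL).
Step 3 — Numerator jωL = j·28.22; denominator R + jωL = 94.1 + j28.22.
Step 4 — H = 0.0825 + j0.2751.
Step 5 — Magnitude: |H| = 0.2872 (-10.8 dB); phase: φ = 73.3°.

|H| = 0.2872 (-10.8 dB), φ = 73.3°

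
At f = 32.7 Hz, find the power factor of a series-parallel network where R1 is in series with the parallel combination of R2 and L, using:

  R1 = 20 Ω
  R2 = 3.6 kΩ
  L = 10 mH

Step 1 — Angular frequency: ω = 2π·f = 2π·32.7 = 205.5 rad/s.
Step 2 — Component impedances:
  R1: Z = R = 20 Ω
  R2: Z = R = 3600 Ω
  L: Z = jωL = j·205.5·0.01 = 0 + j2.055 Ω
Step 3 — Parallel branch: R2 || L = 1/(1/R2 + 1/L) = 0.001173 + j2.055 Ω.
Step 4 — Series with R1: Z_total = R1 + (R2 || L) = 20 + j2.055 Ω = 20.11∠5.9° Ω.
Step 5 — Power factor: PF = cos(φ) = Re(Z)/|Z| = 20.001/20.106 = 0.9948.
Step 6 — Type: Im(Z) = 2.055 ⇒ lagging (phase φ = 5.9°).

PF = 0.9948 (lagging, φ = 5.9°)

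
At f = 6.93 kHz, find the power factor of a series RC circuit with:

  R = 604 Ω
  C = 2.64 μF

Step 1 — Angular frequency: ω = 2π·f = 2π·6930 = 4.354e+04 rad/s.
Step 2 — Component impedances:
  R: Z = R = 604 Ω
  C: Z = 1/(jωC) = -j/(ω·C) = 0 - j8.699 Ω
Step 3 — Series combination: Z_total = R + C = 604 - j8.699 Ω = 604.1∠-0.8° Ω.
Step 4 — Power factor: PF = cos(φ) = Re(Z)/|Z| = 604/604.06 = 0.9999.
Step 5 — Type: Im(Z) = -8.699 ⇒ leading (phase φ = -0.8°).

PF = 0.9999 (leading, φ = -0.8°)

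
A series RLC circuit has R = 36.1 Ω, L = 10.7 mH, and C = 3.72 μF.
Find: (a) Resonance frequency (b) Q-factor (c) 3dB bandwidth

Step 1 — Resonance: ω₀ = 1/√(LC) = 1/√(0.0107·3.72e-06) = 5012 rad/s.
Step 2 — f₀ = ω₀/(2π) = 797.7 Hz.
Step 3 — Series Q: Q = ω₀L/R = 5012·0.0107/36.1 = 1.486.
Step 4 — Bandwidth: Δω = ω₀/Q = 3374 rad/s; BW = Δω/(2π) = 537 Hz.

(a) f₀ = 797.7 Hz  (b) Q = 1.486  (c) BW = 537 Hz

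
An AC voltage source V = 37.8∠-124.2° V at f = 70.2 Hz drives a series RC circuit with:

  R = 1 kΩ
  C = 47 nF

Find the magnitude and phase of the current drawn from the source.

Step 1 — Angular frequency: ω = 2π·f = 2π·70.2 = 441.1 rad/s.
Step 2 — Component impedances:
  R: Z = R = 1000 Ω
  C: Z = 1/(jωC) = -j/(ω·C) = 0 - j4.824e+04 Ω
Step 3 — Series combination: Z_total = R + C = 1000 - j4.824e+04 Ω = 4.825e+04∠-88.8° Ω.
Step 4 — Source phasor: V = 37.8∠-124.2° V = -21.25 - j31.26 V.
Step 5 — Ohm's law: I = V / Z_total = (-21.25 - j31.26) / (1000 - j4.824e+04) = 0.0006387 - j0.0004537 A.
Step 6 — Convert to polar: |I| = 0.0007835 A, ∠I = -35.4°.

I = 0.0007835∠-35.4° A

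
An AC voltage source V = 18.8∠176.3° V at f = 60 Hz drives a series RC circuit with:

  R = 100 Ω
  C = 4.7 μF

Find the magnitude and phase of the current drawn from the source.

Step 1 — Angular frequency: ω = 2π·f = 2π·60 = 377 rad/s.
Step 2 — Component impedances:
  R: Z = R = 100 Ω
  C: Z = 1/(jωC) = -j/(ω·C) = 0 - j564.4 Ω
Step 3 — Series combination: Z_total = R + C = 100 - j564.4 Ω = 573.2∠-80.0° Ω.
Step 4 — Source phasor: V = 18.8∠176.3° V = -18.76 + j1.213 V.
Step 5 — Ohm's law: I = V / Z_total = (-18.76 + j1.213) / (100 - j564.4) = -0.007795 - j0.03186 A.
Step 6 — Convert to polar: |I| = 0.0328 A, ∠I = -103.7°.

I = 0.0328∠-103.7° A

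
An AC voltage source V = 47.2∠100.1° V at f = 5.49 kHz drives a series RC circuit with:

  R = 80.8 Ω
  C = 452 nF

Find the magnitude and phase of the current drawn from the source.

Step 1 — Angular frequency: ω = 2π·f = 2π·5490 = 3.449e+04 rad/s.
Step 2 — Component impedances:
  R: Z = R = 80.8 Ω
  C: Z = 1/(jωC) = -j/(ω·C) = 0 - j64.14 Ω
Step 3 — Series combination: Z_total = R + C = 80.8 - j64.14 Ω = 103.2∠-38.4° Ω.
Step 4 — Source phasor: V = 47.2∠100.1° V = -8.277 + j46.47 V.
Step 5 — Ohm's law: I = V / Z_total = (-8.277 + j46.47) / (80.8 - j64.14) = -0.3429 + j0.3029 A.
Step 6 — Convert to polar: |I| = 0.4575 A, ∠I = 138.5°.

I = 0.4575∠138.5° A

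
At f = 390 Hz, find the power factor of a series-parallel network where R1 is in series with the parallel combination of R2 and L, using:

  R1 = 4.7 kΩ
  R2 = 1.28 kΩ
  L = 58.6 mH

Step 1 — Angular frequency: ω = 2π·f = 2π·390 = 2450 rad/s.
Step 2 — Component impedances:
  R1: Z = R = 4700 Ω
  R2: Z = R = 1280 Ω
  L: Z = jωL = j·2450·0.0586 = 0 + j143.6 Ω
Step 3 — Parallel branch: R2 || L = 1/(1/R2 + 1/L) = 15.91 + j141.8 Ω.
Step 4 — Series with R1: Z_total = R1 + (R2 || L) = 4716 + j141.8 Ω = 4718∠1.7° Ω.
Step 5 — Power factor: PF = cos(φ) = Re(Z)/|Z| = 4715.91/4718.04 = 0.9995.
Step 6 — Type: Im(Z) = 141.8 ⇒ lagging (phase φ = 1.7°).

PF = 0.9995 (lagging, φ = 1.7°)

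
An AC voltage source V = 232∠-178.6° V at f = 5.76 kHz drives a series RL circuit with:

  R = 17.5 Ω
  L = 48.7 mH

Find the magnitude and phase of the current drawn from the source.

Step 1 — Angular frequency: ω = 2π·f = 2π·5760 = 3.619e+04 rad/s.
Step 2 — Component impedances:
  R: Z = R = 17.5 Ω
  L: Z = jωL = j·3.619e+04·0.0487 = 0 + j1763 Ω
Step 3 — Series combination: Z_total = R + L = 17.5 + j1763 Ω = 1763∠89.4° Ω.
Step 4 — Source phasor: V = 232∠-178.6° V = -231.9 - j5.668 V.
Step 5 — Ohm's law: I = V / Z_total = (-231.9 - j5.668) / (17.5 + j1763) = -0.004522 + j0.1315 A.
Step 6 — Convert to polar: |I| = 0.1316 A, ∠I = 92.0°.

I = 0.1316∠92.0° A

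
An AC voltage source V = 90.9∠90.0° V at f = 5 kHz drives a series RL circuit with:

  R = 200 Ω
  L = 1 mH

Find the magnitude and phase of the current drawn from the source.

Step 1 — Angular frequency: ω = 2π·f = 2π·5000 = 3.142e+04 rad/s.
Step 2 — Component impedances:
  R: Z = R = 200 Ω
  L: Z = jωL = j·3.142e+04·0.001 = 0 + j31.42 Ω
Step 3 — Series combination: Z_total = R + L = 200 + j31.42 Ω = 202.5∠8.9° Ω.
Step 4 — Source phasor: V = 90.9∠90.0° V = 0 + j90.9 V.
Step 5 — Ohm's law: I = V / Z_total = (0 + j90.9) / (200 + j31.42) = 0.06967 + j0.4436 A.
Step 6 — Convert to polar: |I| = 0.449 A, ∠I = 81.1°.

I = 0.449∠81.1° A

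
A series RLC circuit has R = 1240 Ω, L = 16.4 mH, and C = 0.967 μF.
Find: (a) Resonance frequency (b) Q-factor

Step 1 — Resonance condition Im(Z)=0 gives ω₀ = 1/√(LC).
Step 2 — ω₀ = 1/√(0.0164·9.67e-07) = 7941 rad/s.
Step 3 — f₀ = ω₀/(2π) = 1264 Hz.
Step 4 — Series Q: Q = ω₀L/R = 7941·0.0164/1240 = 0.105.

(a) f₀ = 1264 Hz  (b) Q = 0.105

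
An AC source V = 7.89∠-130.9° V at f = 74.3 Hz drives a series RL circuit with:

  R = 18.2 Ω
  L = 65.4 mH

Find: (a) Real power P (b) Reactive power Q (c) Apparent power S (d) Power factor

Step 1 — Angular frequency: ω = 2π·f = 2π·74.3 = 466.8 rad/s.
Step 2 — Component impedances:
  R: Z = R = 18.2 Ω
  L: Z = jωL = j·466.8·0.0654 = 0 + j30.53 Ω
Step 3 — Series combination: Z_total = R + L = 18.2 + j30.53 Ω = 35.54∠59.2° Ω.
Step 4 — Source phasor: V = 7.89∠-130.9° V = -5.166 - j5.964 V.
Step 5 — Current: I = V / Z = -0.2185 + j0.03893 A = 0.222∠169.9° A.
Step 6 — Complex power: S = V·I* = 0.8968 + j1.504 VA.
Step 7 — Real power: P = Re(S) = 0.8968 W.
Step 8 — Reactive power: Q = Im(S) = 1.504 VAR.
Step 9 — Apparent power: |S| = 1.751 VA.
Step 10 — Power factor: PF = P/|S| = 0.512 (lagging).

(a) P = 0.8968 W  (b) Q = 1.504 VAR  (c) S = 1.751 VA  (d) PF = 0.512 (lagging)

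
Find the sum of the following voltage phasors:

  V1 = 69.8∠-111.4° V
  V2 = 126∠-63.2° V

Step 1 — Convert each phasor to rectangular form:
  V1 = 69.8·(cos(-111.4°) + j·sin(-111.4°)) = -25.47 - j64.99 V
  V2 = 126·(cos(-63.2°) + j·sin(-63.2°)) = 56.81 - j112.5 V
Step 2 — Sum components: V_total = 31.34 - j177.5 V.
Step 3 — Convert to polar: |V_total| = 180.2 V, ∠V_total = -80.0°.

V_total = 180.2∠-80.0° V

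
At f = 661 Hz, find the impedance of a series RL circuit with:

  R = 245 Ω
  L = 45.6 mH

Step 1 — Angular frequency: ω = 2π·f = 2π·661 = 4153 rad/s.
Step 2 — Component impedances:
  R: Z = R = 245 Ω
  L: Z = jωL = j·4153·0.0456 = 0 + j189.4 Ω
Step 3 — Series combination: Z_total = R + L = 245 + j189.4 Ω = 309.7∠37.7° Ω.

Z = 245 + j189.4 Ω = 309.7∠37.7° Ω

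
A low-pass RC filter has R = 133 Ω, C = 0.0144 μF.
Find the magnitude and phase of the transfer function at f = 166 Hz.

Step 1 — Angular frequency: ω = 2π·166 = 1043 rad/s.
Step 2 — Transfer function: H(jω) = 1/(1 + jωRC).
Step 3 — Denominator: 1 + jωRC = 1 + j·1043·133·1.44e-08 = 1 + j0.001998.
Step 4 — H = 1 - j0.001998.
Step 5 — Magnitude: |H| = 1 (-0.0 dB); phase: φ = -0.1°.

|H| = 1 (-0.0 dB), φ = -0.1°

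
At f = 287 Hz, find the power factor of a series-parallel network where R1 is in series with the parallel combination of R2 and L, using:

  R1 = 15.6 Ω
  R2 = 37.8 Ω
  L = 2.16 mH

Step 1 — Angular frequency: ω = 2π·f = 2π·287 = 1803 rad/s.
Step 2 — Component impedances:
  R1: Z = R = 15.6 Ω
  R2: Z = R = 37.8 Ω
  L: Z = jωL = j·1803·0.00216 = 0 + j3.895 Ω
Step 3 — Parallel branch: R2 || L = 1/(1/R2 + 1/L) = 0.3971 + j3.854 Ω.
Step 4 — Series with R1: Z_total = R1 + (R2 || L) = 16 + j3.854 Ω = 16.45∠13.5° Ω.
Step 5 — Power factor: PF = cos(φ) = Re(Z)/|Z| = 15.997/16.455 = 0.9722.
Step 6 — Type: Im(Z) = 3.854 ⇒ lagging (phase φ = 13.5°).

PF = 0.9722 (lagging, φ = 13.5°)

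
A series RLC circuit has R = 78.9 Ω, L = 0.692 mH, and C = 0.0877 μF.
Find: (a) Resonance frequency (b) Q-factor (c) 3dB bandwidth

Step 1 — Resonance: ω₀ = 1/√(LC) = 1/√(0.000692·8.77e-08) = 1.284e+05 rad/s.
Step 2 — f₀ = ω₀/(2π) = 2.043e+04 Hz.
Step 3 — Series Q: Q = ω₀L/R = 1.284e+05·0.000692/78.9 = 1.126.
Step 4 — Bandwidth: Δω = ω₀/Q = 1.14e+05 rad/s; BW = Δω/(2π) = 1.815e+04 Hz.

(a) f₀ = 2.043e+04 Hz  (b) Q = 1.126  (c) BW = 1.815e+04 Hz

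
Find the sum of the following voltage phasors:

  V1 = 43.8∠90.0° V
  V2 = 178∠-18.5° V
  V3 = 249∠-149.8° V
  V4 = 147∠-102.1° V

Step 1 — Convert each phasor to rectangular form:
  V1 = 43.8·(cos(90.0°) + j·sin(90.0°)) = 0 + j43.8 V
  V2 = 178·(cos(-18.5°) + j·sin(-18.5°)) = 168.8 - j56.48 V
  V3 = 249·(cos(-149.8°) + j·sin(-149.8°)) = -215.2 - j125.3 V
  V4 = 147·(cos(-102.1°) + j·sin(-102.1°)) = -30.81 - j143.7 V
Step 2 — Sum components: V_total = -77.22 - j281.7 V.
Step 3 — Convert to polar: |V_total| = 292.1 V, ∠V_total = -105.3°.

V_total = 292.1∠-105.3° V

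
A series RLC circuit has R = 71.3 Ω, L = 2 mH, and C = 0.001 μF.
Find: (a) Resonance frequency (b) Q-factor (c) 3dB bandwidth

Step 1 — Resonance: ω₀ = 1/√(LC) = 1/√(0.002·1e-09) = 7.071e+05 rad/s.
Step 2 — f₀ = ω₀/(2π) = 1.125e+05 Hz.
Step 3 — Series Q: Q = ω₀L/R = 7.071e+05·0.002/71.3 = 19.83.
Step 4 — Bandwidth: Δω = ω₀/Q = 3.565e+04 rad/s; BW = Δω/(2π) = 5674 Hz.

(a) f₀ = 1.125e+05 Hz  (b) Q = 19.83  (c) BW = 5674 Hz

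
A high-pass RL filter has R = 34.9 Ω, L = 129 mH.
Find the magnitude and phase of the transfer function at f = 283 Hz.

Step 1 — Angular frequency: ω = 2π·283 = 1778 rad/s.
Step 2 — Transfer function: H(jω) = jωL/(R + jωL).
Step 3 — Numerator jωL = j·229.4; denominator R + jωL = 34.9 + j229.4.
Step 4 — H = 0.9774 + j0.1487.
Step 5 — Magnitude: |H| = 0.9886 (-0.1 dB); phase: φ = 8.7°.

|H| = 0.9886 (-0.1 dB), φ = 8.7°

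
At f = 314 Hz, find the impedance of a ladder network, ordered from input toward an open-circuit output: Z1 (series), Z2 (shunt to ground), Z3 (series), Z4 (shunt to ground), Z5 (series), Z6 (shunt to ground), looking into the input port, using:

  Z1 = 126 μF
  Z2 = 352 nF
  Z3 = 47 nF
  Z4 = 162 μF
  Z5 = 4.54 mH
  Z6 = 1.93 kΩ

Step 1 — Angular frequency: ω = 2π·f = 2π·314 = 1973 rad/s.
Step 2 — Component impedances:
  Z1: Z = 1/(jωC) = -j/(ω·C) = 0 - j4.023 Ω
  Z2: Z = 1/(jωC) = -j/(ω·C) = 0 - j1440 Ω
  Z3: Z = 1/(jωC) = -j/(ω·C) = 0 - j1.078e+04 Ω
  Z4: Z = 1/(jωC) = -j/(ω·C) = 0 - j3.129 Ω
  Z5: Z = jωL = j·1973·0.00454 = 0 + j8.957 Ω
  Z6: Z = R = 1930 Ω
Step 3 — Ladder network (open output): work backward from the far end, alternating series and parallel combinations. Z_in = 7.034e-05 - j1274 Ω = 1274∠-90.0° Ω.

Z = 7.034e-05 - j1274 Ω = 1274∠-90.0° Ω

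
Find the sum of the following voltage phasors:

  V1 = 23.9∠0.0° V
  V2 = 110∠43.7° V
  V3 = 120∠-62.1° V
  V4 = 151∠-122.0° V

Step 1 — Convert each phasor to rectangular form:
  V1 = 23.9·(cos(0.0°) + j·sin(0.0°)) = 23.9 V
  V2 = 110·(cos(43.7°) + j·sin(43.7°)) = 79.53 + j76 V
  V3 = 120·(cos(-62.1°) + j·sin(-62.1°)) = 56.15 - j106.1 V
  V4 = 151·(cos(-122.0°) + j·sin(-122.0°)) = -80.02 - j128.1 V
Step 2 — Sum components: V_total = 79.56 - j158.1 V.
Step 3 — Convert to polar: |V_total| = 177 V, ∠V_total = -63.3°.

V_total = 177∠-63.3° V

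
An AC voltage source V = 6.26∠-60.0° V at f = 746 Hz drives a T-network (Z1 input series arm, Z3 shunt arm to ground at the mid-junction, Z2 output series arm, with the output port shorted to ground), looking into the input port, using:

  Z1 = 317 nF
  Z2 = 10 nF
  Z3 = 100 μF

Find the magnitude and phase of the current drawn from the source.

Step 1 — Angular frequency: ω = 2π·f = 2π·746 = 4687 rad/s.
Step 2 — Component impedances:
  Z1: Z = 1/(jωC) = -j/(ω·C) = 0 - j673 Ω
  Z2: Z = 1/(jωC) = -j/(ω·C) = 0 - j2.133e+04 Ω
  Z3: Z = 1/(jωC) = -j/(ω·C) = 0 - j2.133 Ω
Step 3 — With the output port shorted to ground, the output series arm Z2 runs from the junction to ground; the shunt arm Z3 also runs from the junction to ground. They appear in parallel: Z3 || Z2 = 0 - j2.133 Ω.
Step 4 — Series with input arm Z1: Z_in = Z1 + (Z3 || Z2) = 0 - j675.1 Ω = 675.1∠-90.0° Ω.
Step 5 — Source phasor: V = 6.26∠-60.0° V = 3.13 - j5.421 V.
Step 6 — Ohm's law: I = V / Z_total = (3.13 - j5.421) / (0 - j675.1) = 0.00803 + j0.004636 A.
Step 7 — Convert to polar: |I| = 0.009272 A, ∠I = 30.0°.

I = 0.009272∠30.0° A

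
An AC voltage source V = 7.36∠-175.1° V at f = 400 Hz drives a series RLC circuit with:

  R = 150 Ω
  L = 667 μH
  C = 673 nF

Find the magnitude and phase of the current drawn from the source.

Step 1 — Angular frequency: ω = 2π·f = 2π·400 = 2513 rad/s.
Step 2 — Component impedances:
  R: Z = R = 150 Ω
  L: Z = jωL = j·2513·0.000667 = 0 + j1.676 Ω
  C: Z = 1/(jωC) = -j/(ω·C) = 0 - j591.2 Ω
Step 3 — Series combination: Z_total = R + L + C = 150 - j589.5 Ω = 608.3∠-75.7° Ω.
Step 4 — Source phasor: V = 7.36∠-175.1° V = -7.333 - j0.6287 V.
Step 5 — Ohm's law: I = V / Z_total = (-7.333 - j0.6287) / (150 - j589.5) = -0.001971 - j0.01194 A.
Step 6 — Convert to polar: |I| = 0.0121 A, ∠I = -99.4°.

I = 0.0121∠-99.4° A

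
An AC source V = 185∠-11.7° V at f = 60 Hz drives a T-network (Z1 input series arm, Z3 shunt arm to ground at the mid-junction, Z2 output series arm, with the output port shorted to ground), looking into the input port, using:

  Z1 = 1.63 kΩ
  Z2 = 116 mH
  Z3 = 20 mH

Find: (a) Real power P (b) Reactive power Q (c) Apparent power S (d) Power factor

Step 1 — Angular frequency: ω = 2π·f = 2π·60 = 377 rad/s.
Step 2 — Component impedances:
  Z1: Z = R = 1630 Ω
  Z2: Z = jωL = j·377·0.116 = 0 + j43.73 Ω
  Z3: Z = jωL = j·377·0.02 = 0 + j7.54 Ω
Step 3 — With the output port shorted to ground, the output series arm Z2 runs from the junction to ground; the shunt arm Z3 also runs from the junction to ground. They appear in parallel: Z3 || Z2 = 0 + j6.431 Ω.
Step 4 — Series with input arm Z1: Z_in = Z1 + (Z3 || Z2) = 1630 + j6.431 Ω = 1630∠0.2° Ω.
Step 5 — Source phasor: V = 185∠-11.7° V = 181.2 - j37.52 V.
Step 6 — Current: I = V / Z = 0.111 - j0.02345 A = 0.1135∠-11.9° A.
Step 7 — Complex power: S = V·I* = 21 + j0.08284 VA.
Step 8 — Real power: P = Re(S) = 21 W.
Step 9 — Reactive power: Q = Im(S) = 0.08284 VAR.
Step 10 — Apparent power: |S| = 21 VA.
Step 11 — Power factor: PF = P/|S| = 1 (lagging).

(a) P = 21 W  (b) Q = 0.08284 VAR  (c) S = 21 VA  (d) PF = 1 (lagging)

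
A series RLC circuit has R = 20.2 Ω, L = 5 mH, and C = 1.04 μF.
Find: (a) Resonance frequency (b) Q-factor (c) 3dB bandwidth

Step 1 — Resonance: ω₀ = 1/√(LC) = 1/√(0.005·1.04e-06) = 1.387e+04 rad/s.
Step 2 — f₀ = ω₀/(2π) = 2207 Hz.
Step 3 — Series Q: Q = ω₀L/R = 1.387e+04·0.005/20.2 = 3.433.
Step 4 — Bandwidth: Δω = ω₀/Q = 4040 rad/s; BW = Δω/(2π) = 643 Hz.

(a) f₀ = 2207 Hz  (b) Q = 3.433  (c) BW = 643 Hz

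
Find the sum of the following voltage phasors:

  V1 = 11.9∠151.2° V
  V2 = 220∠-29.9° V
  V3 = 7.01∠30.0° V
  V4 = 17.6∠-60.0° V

Step 1 — Convert each phasor to rectangular form:
  V1 = 11.9·(cos(151.2°) + j·sin(151.2°)) = -10.43 + j5.733 V
  V2 = 220·(cos(-29.9°) + j·sin(-29.9°)) = 190.7 - j109.7 V
  V3 = 7.01·(cos(30.0°) + j·sin(30.0°)) = 6.071 + j3.505 V
  V4 = 17.6·(cos(-60.0°) + j·sin(-60.0°)) = 8.8 - j15.24 V
Step 2 — Sum components: V_total = 195.2 - j115.7 V.
Step 3 — Convert to polar: |V_total| = 226.9 V, ∠V_total = -30.7°.

V_total = 226.9∠-30.7° V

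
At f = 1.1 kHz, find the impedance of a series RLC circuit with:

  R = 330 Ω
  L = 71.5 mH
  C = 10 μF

Step 1 — Angular frequency: ω = 2π·f = 2π·1100 = 6912 rad/s.
Step 2 — Component impedances:
  R: Z = R = 330 Ω
  L: Z = jωL = j·6912·0.0715 = 0 + j494.2 Ω
  C: Z = 1/(jωC) = -j/(ω·C) = 0 - j14.47 Ω
Step 3 — Series combination: Z_total = R + L + C = 330 + j479.7 Ω = 582.3∠55.5° Ω.

Z = 330 + j479.7 Ω = 582.3∠55.5° Ω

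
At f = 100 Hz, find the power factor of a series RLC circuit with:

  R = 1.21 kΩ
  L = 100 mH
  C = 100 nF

Step 1 — Angular frequency: ω = 2π·f = 2π·100 = 628.3 rad/s.
Step 2 — Component impedances:
  R: Z = R = 1210 Ω
  L: Z = jωL = j·628.3·0.1 = 0 + j62.83 Ω
  C: Z = 1/(jωC) = -j/(ω·C) = 0 - j1.592e+04 Ω
Step 3 — Series combination: Z_total = R + L + C = 1210 - j1.585e+04 Ω = 1.59e+04∠-85.6° Ω.
Step 4 — Power factor: PF = cos(φ) = Re(Z)/|Z| = 1210/15899 = 0.07611.
Step 5 — Type: Im(Z) = -1.585e+04 ⇒ leading (phase φ = -85.6°).

PF = 0.07611 (leading, φ = -85.6°)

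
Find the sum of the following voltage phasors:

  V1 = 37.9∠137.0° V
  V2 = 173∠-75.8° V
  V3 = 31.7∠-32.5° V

Step 1 — Convert each phasor to rectangular form:
  V1 = 37.9·(cos(137.0°) + j·sin(137.0°)) = -27.72 + j25.85 V
  V2 = 173·(cos(-75.8°) + j·sin(-75.8°)) = 42.44 - j167.7 V
  V3 = 31.7·(cos(-32.5°) + j·sin(-32.5°)) = 26.74 - j17.03 V
Step 2 — Sum components: V_total = 41.46 - j158.9 V.
Step 3 — Convert to polar: |V_total| = 164.2 V, ∠V_total = -75.4°.

V_total = 164.2∠-75.4° V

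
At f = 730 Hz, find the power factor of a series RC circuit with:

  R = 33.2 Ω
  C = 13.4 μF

Step 1 — Angular frequency: ω = 2π·f = 2π·730 = 4587 rad/s.
Step 2 — Component impedances:
  R: Z = R = 33.2 Ω
  C: Z = 1/(jωC) = -j/(ω·C) = 0 - j16.27 Ω
Step 3 — Series combination: Z_total = R + C = 33.2 - j16.27 Ω = 36.97∠-26.1° Ω.
Step 4 — Power factor: PF = cos(φ) = Re(Z)/|Z| = 33.2/36.97 = 0.898.
Step 5 — Type: Im(Z) = -16.27 ⇒ leading (phase φ = -26.1°).

PF = 0.898 (leading, φ = -26.1°)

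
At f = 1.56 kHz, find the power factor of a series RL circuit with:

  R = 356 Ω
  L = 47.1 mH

Step 1 — Angular frequency: ω = 2π·f = 2π·1560 = 9802 rad/s.
Step 2 — Component impedances:
  R: Z = R = 356 Ω
  L: Z = jωL = j·9802·0.0471 = 0 + j461.7 Ω
Step 3 — Series combination: Z_total = R + L = 356 + j461.7 Ω = 583∠52.4° Ω.
Step 4 — Power factor: PF = cos(φ) = Re(Z)/|Z| = 356/582.98 = 0.6107.
Step 5 — Type: Im(Z) = 461.7 ⇒ lagging (phase φ = 52.4°).

PF = 0.6107 (lagging, φ = 52.4°)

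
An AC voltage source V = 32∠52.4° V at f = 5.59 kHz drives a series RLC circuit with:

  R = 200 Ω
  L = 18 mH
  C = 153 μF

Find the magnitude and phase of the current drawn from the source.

Step 1 — Angular frequency: ω = 2π·f = 2π·5590 = 3.512e+04 rad/s.
Step 2 — Component impedances:
  R: Z = R = 200 Ω
  L: Z = jωL = j·3.512e+04·0.018 = 0 + j632.2 Ω
  C: Z = 1/(jωC) = -j/(ω·C) = 0 - j0.1861 Ω
Step 3 — Series combination: Z_total = R + L + C = 200 + j632 Ω = 662.9∠72.4° Ω.
Step 4 — Source phasor: V = 32∠52.4° V = 19.52 + j25.35 V.
Step 5 — Ohm's law: I = V / Z_total = (19.52 + j25.35) / (200 + j632) = 0.04535 - j0.01654 A.
Step 6 — Convert to polar: |I| = 0.04827 A, ∠I = -20.0°.

I = 0.04827∠-20.0° A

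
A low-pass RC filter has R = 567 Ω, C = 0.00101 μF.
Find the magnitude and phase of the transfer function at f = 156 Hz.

Step 1 — Angular frequency: ω = 2π·156 = 980.2 rad/s.
Step 2 — Transfer function: H(jω) = 1/(1 + jωRC).
Step 3 — Denominator: 1 + jωRC = 1 + j·980.2·567·1.01e-09 = 1 + j0.0005613.
Step 4 — H = 1 - j0.0005613.
Step 5 — Magnitude: |H| = 1 (-0.0 dB); phase: φ = -0.0°.

|H| = 1 (-0.0 dB), φ = -0.0°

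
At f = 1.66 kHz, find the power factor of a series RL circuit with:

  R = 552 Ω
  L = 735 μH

Step 1 — Angular frequency: ω = 2π·f = 2π·1660 = 1.043e+04 rad/s.
Step 2 — Component impedances:
  R: Z = R = 552 Ω
  L: Z = jωL = j·1.043e+04·0.000735 = 0 + j7.666 Ω
Step 3 — Series combination: Z_total = R + L = 552 + j7.666 Ω = 552.1∠0.8° Ω.
Step 4 — Power factor: PF = cos(φ) = Re(Z)/|Z| = 552/552.05 = 0.9999.
Step 5 — Type: Im(Z) = 7.666 ⇒ lagging (phase φ = 0.8°).

PF = 0.9999 (lagging, φ = 0.8°)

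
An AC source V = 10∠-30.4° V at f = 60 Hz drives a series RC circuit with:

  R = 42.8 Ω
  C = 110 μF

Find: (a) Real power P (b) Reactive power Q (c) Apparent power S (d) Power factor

Step 1 — Angular frequency: ω = 2π·f = 2π·60 = 377 rad/s.
Step 2 — Component impedances:
  R: Z = R = 42.8 Ω
  C: Z = 1/(jωC) = -j/(ω·C) = 0 - j24.11 Ω
Step 3 — Series combination: Z_total = R + C = 42.8 - j24.11 Ω = 49.13∠-29.4° Ω.
Step 4 — Source phasor: V = 10∠-30.4° V = 8.625 - j5.06 V.
Step 5 — Current: I = V / Z = 0.2035 - j0.00356 A = 0.2036∠-1.0° A.
Step 6 — Complex power: S = V·I* = 1.773 - j0.9992 VA.
Step 7 — Real power: P = Re(S) = 1.773 W.
Step 8 — Reactive power: Q = Im(S) = -0.9992 VAR.
Step 9 — Apparent power: |S| = 2.036 VA.
Step 10 — Power factor: PF = P/|S| = 0.8712 (leading).

(a) P = 1.773 W  (b) Q = -0.9992 VAR  (c) S = 2.036 VA  (d) PF = 0.8712 (leading)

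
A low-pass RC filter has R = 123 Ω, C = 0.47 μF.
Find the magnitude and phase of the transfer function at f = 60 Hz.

Step 1 — Angular frequency: ω = 2π·60 = 377 rad/s.
Step 2 — Transfer function: H(jω) = 1/(1 + jωRC).
Step 3 — Denominator: 1 + jωRC = 1 + j·377·123·4.7e-07 = 1 + j0.02179.
Step 4 — H = 0.9995 - j0.02178.
Step 5 — Magnitude: |H| = 0.9998 (-0.0 dB); phase: φ = -1.2°.

|H| = 0.9998 (-0.0 dB), φ = -1.2°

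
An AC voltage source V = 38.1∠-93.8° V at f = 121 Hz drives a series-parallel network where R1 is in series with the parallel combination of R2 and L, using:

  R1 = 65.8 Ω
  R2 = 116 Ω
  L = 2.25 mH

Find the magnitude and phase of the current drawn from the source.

Step 1 — Angular frequency: ω = 2π·f = 2π·121 = 760.3 rad/s.
Step 2 — Component impedances:
  R1: Z = R = 65.8 Ω
  R2: Z = R = 116 Ω
  L: Z = jωL = j·760.3·0.00225 = 0 + j1.711 Ω
Step 3 — Parallel branch: R2 || L = 1/(1/R2 + 1/L) = 0.02522 + j1.71 Ω.
Step 4 — Series with R1: Z_total = R1 + (R2 || L) = 65.83 + j1.71 Ω = 65.85∠1.5° Ω.
Step 5 — Source phasor: V = 38.1∠-93.8° V = -2.525 - j38.02 V.
Step 6 — Ohm's law: I = V / Z_total = (-2.525 - j38.02) / (65.83 + j1.71) = -0.05333 - j0.5761 A.
Step 7 — Convert to polar: |I| = 0.5786 A, ∠I = -95.3°.

I = 0.5786∠-95.3° A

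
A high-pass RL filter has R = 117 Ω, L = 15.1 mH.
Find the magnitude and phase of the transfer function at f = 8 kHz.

Step 1 — Angular frequency: ω = 2π·8000 = 5.027e+04 rad/s.
Step 2 — Transfer function: H(jω) = jωL/(R + jωL).
Step 3 — Numerator jωL = j·759; denominator R + jωL = 117 + j759.
Step 4 — H = 0.9768 + j0.1506.
Step 5 — Magnitude: |H| = 0.9883 (-0.1 dB); phase: φ = 8.8°.

|H| = 0.9883 (-0.1 dB), φ = 8.8°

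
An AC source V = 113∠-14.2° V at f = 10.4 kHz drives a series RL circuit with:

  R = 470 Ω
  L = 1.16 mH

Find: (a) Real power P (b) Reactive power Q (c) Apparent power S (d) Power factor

Step 1 — Angular frequency: ω = 2π·f = 2π·1.04e+04 = 6.535e+04 rad/s.
Step 2 — Component impedances:
  R: Z = R = 470 Ω
  L: Z = jωL = j·6.535e+04·0.00116 = 0 + j75.8 Ω
Step 3 — Series combination: Z_total = R + L = 470 + j75.8 Ω = 476.1∠9.2° Ω.
Step 4 — Source phasor: V = 113∠-14.2° V = 109.5 - j27.72 V.
Step 5 — Current: I = V / Z = 0.2179 - j0.09412 A = 0.2374∠-23.4° A.
Step 6 — Complex power: S = V·I* = 26.48 + j4.271 VA.
Step 7 — Real power: P = Re(S) = 26.48 W.
Step 8 — Reactive power: Q = Im(S) = 4.271 VAR.
Step 9 — Apparent power: |S| = 26.82 VA.
Step 10 — Power factor: PF = P/|S| = 0.9872 (lagging).

(a) P = 26.48 W  (b) Q = 4.271 VAR  (c) S = 26.82 VA  (d) PF = 0.9872 (lagging)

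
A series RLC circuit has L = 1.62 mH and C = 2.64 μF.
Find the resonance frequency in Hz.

Step 1 — Resonance condition Im(Z)=0 gives ω₀ = 1/√(LC).
Step 2 — ω₀ = 1/√(0.00162·2.64e-06) = 1.529e+04 rad/s.
Step 3 — f₀ = ω₀/(2π) = 2434 Hz.

f₀ = 2434 Hz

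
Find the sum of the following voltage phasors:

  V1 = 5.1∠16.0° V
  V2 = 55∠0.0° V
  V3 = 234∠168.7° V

Step 1 — Convert each phasor to rectangular form:
  V1 = 5.1·(cos(16.0°) + j·sin(16.0°)) = 4.902 + j1.406 V
  V2 = 55·(cos(0.0°) + j·sin(0.0°)) = 55 V
  V3 = 234·(cos(168.7°) + j·sin(168.7°)) = -229.5 + j45.85 V
Step 2 — Sum components: V_total = -169.6 + j47.26 V.
Step 3 — Convert to polar: |V_total| = 176 V, ∠V_total = 164.4°.

V_total = 176∠164.4° V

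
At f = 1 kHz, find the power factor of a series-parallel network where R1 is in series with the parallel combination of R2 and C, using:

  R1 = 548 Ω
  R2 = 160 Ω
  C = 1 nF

Step 1 — Angular frequency: ω = 2π·f = 2π·1000 = 6283 rad/s.
Step 2 — Component impedances:
  R1: Z = R = 548 Ω
  R2: Z = R = 160 Ω
  C: Z = 1/(jωC) = -j/(ω·C) = 0 - j1.592e+05 Ω
Step 3 — Parallel branch: R2 || C = 1/(1/R2 + 1/C) = 160 - j0.1608 Ω.
Step 4 — Series with R1: Z_total = R1 + (R2 || C) = 708 - j0.1608 Ω = 708∠-0.0° Ω.
Step 5 — Power factor: PF = cos(φ) = Re(Z)/|Z| = 708/708 = 1.
Step 6 — Type: Im(Z) = -0.1608 ⇒ leading (phase φ = -0.0°).

PF = 1 (leading, φ = -0.0°)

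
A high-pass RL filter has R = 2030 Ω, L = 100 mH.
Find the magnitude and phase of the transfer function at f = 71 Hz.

Step 1 — Angular frequency: ω = 2π·71 = 446.1 rad/s.
Step 2 — Transfer function: H(jω) = jωL/(R + jωL).
Step 3 — Numerator jωL = j·44.61; denominator R + jωL = 2030 + j44.61.
Step 4 — H = 0.0004827 + j0.02197.
Step 5 — Magnitude: |H| = 0.02197 (-33.2 dB); phase: φ = 88.7°.

|H| = 0.02197 (-33.2 dB), φ = 88.7°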